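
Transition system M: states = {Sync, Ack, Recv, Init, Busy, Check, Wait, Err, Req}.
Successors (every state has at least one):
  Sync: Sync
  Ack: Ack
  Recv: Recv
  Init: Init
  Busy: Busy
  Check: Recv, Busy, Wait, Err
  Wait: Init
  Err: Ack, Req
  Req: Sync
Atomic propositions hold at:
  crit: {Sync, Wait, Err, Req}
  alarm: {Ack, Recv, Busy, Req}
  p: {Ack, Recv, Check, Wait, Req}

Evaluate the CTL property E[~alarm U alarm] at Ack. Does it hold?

Yes

Sat(~alarm) = {Sync, Init, Check, Wait, Err}
E[~alarm U alarm]: least fixpoint, start Z0 = Sat(alarm) = {Ack, Recv, Busy, Req}, add states in Sat(~alarm) with some successor in Z. Z1 = {Ack, Recv, Busy, Check, Err, Req}; fixed.
Sat(E[~alarm U alarm]) = {Ack, Recv, Busy, Check, Err, Req}
Ack ∈ Sat(E[~alarm U alarm]) = {Ack, Recv, Busy, Check, Err, Req}, so the formula holds at Ack.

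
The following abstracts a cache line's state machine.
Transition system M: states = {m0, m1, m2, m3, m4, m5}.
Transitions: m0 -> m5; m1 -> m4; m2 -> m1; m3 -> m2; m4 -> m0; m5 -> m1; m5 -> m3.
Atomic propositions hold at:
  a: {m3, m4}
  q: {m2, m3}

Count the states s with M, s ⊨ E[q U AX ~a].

Sat(~a) = {m0, m1, m2, m5}
Sat(AX ~a) = {s : every successor in {m0, m1, m2, m5}} = {m0, m2, m3, m4}
E[q U AX ~a]: least fixpoint, start Z0 = Sat(AX ~a) = {m0, m2, m3, m4}, add states in Sat(q) with some successor in Z. Already a fixed point.
Sat(E[q U AX ~a]) = {m0, m2, m3, m4}
|Sat(E[q U AX ~a])| = |{m0, m2, m3, m4}| = 4.

4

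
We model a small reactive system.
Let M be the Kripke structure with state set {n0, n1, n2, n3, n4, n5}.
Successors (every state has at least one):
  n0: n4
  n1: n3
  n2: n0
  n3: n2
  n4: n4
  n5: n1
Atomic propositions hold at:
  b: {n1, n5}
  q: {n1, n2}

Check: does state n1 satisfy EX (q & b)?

Sat(q & b) = {n1}
Sat(EX (q & b)) = {s : some successor in {n1}} = {n5}
n1 ∉ Sat(EX (q & b)) = {n5}, so the formula does not hold at n1.

No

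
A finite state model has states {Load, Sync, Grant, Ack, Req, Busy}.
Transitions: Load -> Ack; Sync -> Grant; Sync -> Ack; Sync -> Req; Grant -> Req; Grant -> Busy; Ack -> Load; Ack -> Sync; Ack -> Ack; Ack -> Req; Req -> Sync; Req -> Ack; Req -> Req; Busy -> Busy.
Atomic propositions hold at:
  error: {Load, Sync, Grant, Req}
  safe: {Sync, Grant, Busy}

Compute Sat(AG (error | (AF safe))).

AF safe: least fixpoint, start Z0 = {Sync, Grant, Busy}, add states with every successor in Z. Already a fixed point.
Sat(AF safe) = {Sync, Grant, Busy}
Sat(error | (AF safe)) = {Load, Sync, Grant, Req, Busy}
AG (error | (AF safe)): greatest fixpoint, start Z0 = {Load, Sync, Grant, Req, Busy}, keep only states in Sat with every successor in Z. Z1 = {Grant, Busy}; Z2 = {Busy}; fixed.
Sat(AG (error | (AF safe))) = {Busy}

{Busy}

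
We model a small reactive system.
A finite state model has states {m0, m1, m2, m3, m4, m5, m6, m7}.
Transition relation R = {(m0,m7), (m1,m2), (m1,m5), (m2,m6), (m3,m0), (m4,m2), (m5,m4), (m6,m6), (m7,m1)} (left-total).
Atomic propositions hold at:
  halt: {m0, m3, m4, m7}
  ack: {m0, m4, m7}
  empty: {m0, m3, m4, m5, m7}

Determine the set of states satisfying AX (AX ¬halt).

{m0, m2, m4, m5, m6, m7}

Sat(¬halt) = {m1, m2, m5, m6}
Sat(AX ¬halt) = {s : every successor in {m1, m2, m5, m6}} = {m1, m2, m4, m6, m7}
Sat(AX (AX ¬halt)) = {s : every successor in {m1, m2, m4, m6, m7}} = {m0, m2, m4, m5, m6, m7}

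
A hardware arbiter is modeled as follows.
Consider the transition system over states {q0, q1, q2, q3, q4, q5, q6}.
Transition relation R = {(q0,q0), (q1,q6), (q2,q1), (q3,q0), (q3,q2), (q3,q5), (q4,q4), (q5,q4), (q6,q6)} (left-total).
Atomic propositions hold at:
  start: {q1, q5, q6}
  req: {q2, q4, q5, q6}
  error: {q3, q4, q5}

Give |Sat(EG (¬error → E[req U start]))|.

6

Sat(¬error) = {q0, q1, q2, q6}
E[req U start]: least fixpoint, start Z0 = Sat(start) = {q1, q5, q6}, add states in Sat(req) with some successor in Z. Z1 = {q1, q2, q5, q6}; fixed.
Sat(E[req U start]) = {q1, q2, q5, q6}
Sat(¬error → E[req U start]) = {q1, q2, q3, q4, q5, q6}
EG (¬error → E[req U start]): greatest fixpoint, start Z0 = {q1, q2, q3, q4, q5, q6}, keep only states in Sat with some successor in Z. Already a fixed point.
Sat(EG (¬error → E[req U start])) = {q1, q2, q3, q4, q5, q6}
|Sat(EG (¬error → E[req U start]))| = |{q1, q2, q3, q4, q5, q6}| = 6.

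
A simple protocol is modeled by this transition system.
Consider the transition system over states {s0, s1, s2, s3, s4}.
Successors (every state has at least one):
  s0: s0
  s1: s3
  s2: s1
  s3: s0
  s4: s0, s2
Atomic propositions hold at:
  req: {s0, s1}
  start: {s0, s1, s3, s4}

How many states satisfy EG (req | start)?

Sat(req | start) = {s0, s1, s3, s4}
EG (req | start): greatest fixpoint, start Z0 = {s0, s1, s3, s4}, keep only states in Sat with some successor in Z. Already a fixed point.
Sat(EG (req | start)) = {s0, s1, s3, s4}
|Sat(EG (req | start))| = |{s0, s1, s3, s4}| = 4.

4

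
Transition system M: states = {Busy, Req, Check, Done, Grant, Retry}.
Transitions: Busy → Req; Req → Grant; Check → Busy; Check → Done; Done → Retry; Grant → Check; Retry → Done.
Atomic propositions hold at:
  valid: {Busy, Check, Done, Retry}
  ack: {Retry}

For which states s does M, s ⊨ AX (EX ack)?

{Retry}

Sat(EX ack) = {s : some successor in {Retry}} = {Done}
Sat(AX (EX ack)) = {s : every successor in {Done}} = {Retry}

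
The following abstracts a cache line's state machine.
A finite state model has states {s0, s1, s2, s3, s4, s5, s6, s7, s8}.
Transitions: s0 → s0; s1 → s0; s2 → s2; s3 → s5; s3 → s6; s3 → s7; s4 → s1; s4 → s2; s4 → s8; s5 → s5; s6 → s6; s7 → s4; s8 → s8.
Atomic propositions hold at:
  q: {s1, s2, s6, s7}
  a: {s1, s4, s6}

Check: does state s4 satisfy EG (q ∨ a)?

Yes

Sat(q ∨ a) = {s1, s2, s4, s6, s7}
EG (q ∨ a): greatest fixpoint, start Z0 = {s1, s2, s4, s6, s7}, keep only states in Sat with some successor in Z. Z1 = {s2, s4, s6, s7}; fixed.
Sat(EG (q ∨ a)) = {s2, s4, s6, s7}
s4 ∈ Sat(EG (q ∨ a)) = {s2, s4, s6, s7}, so the formula holds at s4.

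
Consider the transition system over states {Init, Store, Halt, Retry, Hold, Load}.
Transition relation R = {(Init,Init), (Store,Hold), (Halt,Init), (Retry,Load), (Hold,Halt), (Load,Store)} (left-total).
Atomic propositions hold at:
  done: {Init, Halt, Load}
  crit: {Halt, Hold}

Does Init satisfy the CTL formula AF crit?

No

AF crit: least fixpoint, start Z0 = {Halt, Hold}, add states with every successor in Z. Z1 = {Store, Halt, Hold}; Z2 = {Store, Halt, Hold, Load}; Z3 = {Store, Halt, Retry, Hold, Load}; fixed.
Sat(AF crit) = {Store, Halt, Retry, Hold, Load}
Init ∉ Sat(AF crit) = {Store, Halt, Retry, Hold, Load}, so the formula does not hold at Init.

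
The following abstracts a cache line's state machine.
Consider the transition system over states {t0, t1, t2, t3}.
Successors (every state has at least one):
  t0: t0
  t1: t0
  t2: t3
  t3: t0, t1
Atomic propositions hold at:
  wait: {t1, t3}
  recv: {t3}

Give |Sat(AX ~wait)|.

2

Sat(~wait) = {t0, t2}
Sat(AX ~wait) = {s : every successor in {t0, t2}} = {t0, t1}
|Sat(AX ~wait)| = |{t0, t1}| = 2.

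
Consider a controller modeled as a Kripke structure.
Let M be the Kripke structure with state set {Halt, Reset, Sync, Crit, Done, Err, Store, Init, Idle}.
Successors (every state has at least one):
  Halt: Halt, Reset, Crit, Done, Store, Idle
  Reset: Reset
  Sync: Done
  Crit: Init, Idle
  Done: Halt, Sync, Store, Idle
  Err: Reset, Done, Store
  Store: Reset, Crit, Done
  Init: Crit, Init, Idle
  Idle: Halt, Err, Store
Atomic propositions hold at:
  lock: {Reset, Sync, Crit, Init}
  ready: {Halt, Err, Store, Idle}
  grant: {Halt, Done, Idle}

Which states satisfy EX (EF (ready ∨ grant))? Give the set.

Sat(ready ∨ grant) = {Halt, Done, Err, Store, Idle}
EF (ready ∨ grant): least fixpoint, start Z0 = {Halt, Done, Err, Store, Idle}, add states with some successor in Z. Z1 = {Halt, Sync, Crit, Done, Err, Store, Init, Idle}; fixed.
Sat(EF (ready ∨ grant)) = {Halt, Sync, Crit, Done, Err, Store, Init, Idle}
Sat(EX (EF (ready ∨ grant))) = {s : some successor in {Halt, Sync, Crit, Done, Err, Store, Init, Idle}} = {Halt, Sync, Crit, Done, Err, Store, Init, Idle}

{Halt, Sync, Crit, Done, Err, Store, Init, Idle}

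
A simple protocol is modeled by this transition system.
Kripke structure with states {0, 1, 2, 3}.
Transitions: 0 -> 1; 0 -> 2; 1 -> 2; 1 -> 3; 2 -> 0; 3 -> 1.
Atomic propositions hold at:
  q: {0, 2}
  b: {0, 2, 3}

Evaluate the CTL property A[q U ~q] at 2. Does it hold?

No

Sat(~q) = {1, 3}
A[q U ~q]: least fixpoint, start Z0 = Sat(~q) = {1, 3}, add states in Sat(q) with every successor in Z. Already a fixed point.
Sat(A[q U ~q]) = {1, 3}
2 ∉ Sat(A[q U ~q]) = {1, 3}, so the formula does not hold at 2.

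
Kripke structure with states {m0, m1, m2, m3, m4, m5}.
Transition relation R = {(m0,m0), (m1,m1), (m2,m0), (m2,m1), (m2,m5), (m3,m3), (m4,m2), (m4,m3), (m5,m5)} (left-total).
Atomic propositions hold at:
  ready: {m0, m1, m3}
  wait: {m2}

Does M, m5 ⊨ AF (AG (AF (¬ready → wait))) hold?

Sat(¬ready) = {m2, m4, m5}
Sat(¬ready → wait) = {m0, m1, m2, m3}
AF (¬ready → wait): least fixpoint, start Z0 = {m0, m1, m2, m3}, add states with every successor in Z. Z1 = {m0, m1, m2, m3, m4}; fixed.
Sat(AF (¬ready → wait)) = {m0, m1, m2, m3, m4}
AG (AF (¬ready → wait)): greatest fixpoint, start Z0 = {m0, m1, m2, m3, m4}, keep only states in Sat with every successor in Z. Z1 = {m0, m1, m3, m4}; Z2 = {m0, m1, m3}; fixed.
Sat(AG (AF (¬ready → wait))) = {m0, m1, m3}
AF (AG (AF (¬ready → wait))): least fixpoint, start Z0 = {m0, m1, m3}, add states with every successor in Z. Already a fixed point.
Sat(AF (AG (AF (¬ready → wait)))) = {m0, m1, m3}
m5 ∉ Sat(AF (AG (AF (¬ready → wait)))) = {m0, m1, m3}, so the formula does not hold at m5.

No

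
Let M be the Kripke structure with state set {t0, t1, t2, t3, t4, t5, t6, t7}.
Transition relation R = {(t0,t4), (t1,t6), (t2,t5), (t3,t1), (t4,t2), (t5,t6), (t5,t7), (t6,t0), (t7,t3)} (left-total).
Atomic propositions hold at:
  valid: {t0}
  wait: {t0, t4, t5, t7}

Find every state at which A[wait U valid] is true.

{t0}

A[wait U valid]: least fixpoint, start Z0 = Sat(valid) = {t0}, add states in Sat(wait) with every successor in Z. Already a fixed point.
Sat(A[wait U valid]) = {t0}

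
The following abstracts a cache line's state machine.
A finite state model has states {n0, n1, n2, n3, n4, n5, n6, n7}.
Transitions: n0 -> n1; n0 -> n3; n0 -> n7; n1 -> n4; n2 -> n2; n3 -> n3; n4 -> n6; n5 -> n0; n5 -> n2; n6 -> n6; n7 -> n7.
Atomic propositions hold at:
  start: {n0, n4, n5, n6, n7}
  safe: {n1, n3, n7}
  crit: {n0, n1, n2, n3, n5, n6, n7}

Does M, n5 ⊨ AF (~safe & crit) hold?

Sat(~safe) = {n0, n2, n4, n5, n6}
Sat(~safe & crit) = {n0, n2, n5, n6}
AF (~safe & crit): least fixpoint, start Z0 = {n0, n2, n5, n6}, add states with every successor in Z. Z1 = {n0, n2, n4, n5, n6}; Z2 = {n0, n1, n2, n4, n5, n6}; fixed.
Sat(AF (~safe & crit)) = {n0, n1, n2, n4, n5, n6}
n5 ∈ Sat(AF (~safe & crit)) = {n0, n1, n2, n4, n5, n6}, so the formula holds at n5.

Yes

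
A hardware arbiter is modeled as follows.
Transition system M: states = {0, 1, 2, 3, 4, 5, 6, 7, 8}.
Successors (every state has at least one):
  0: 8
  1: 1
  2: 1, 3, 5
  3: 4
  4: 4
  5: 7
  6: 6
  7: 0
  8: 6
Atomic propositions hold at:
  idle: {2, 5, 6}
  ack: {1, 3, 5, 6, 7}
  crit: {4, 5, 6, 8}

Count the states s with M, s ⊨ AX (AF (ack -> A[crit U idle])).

A[crit U idle]: least fixpoint, start Z0 = Sat(idle) = {2, 5, 6}, add states in Sat(crit) with every successor in Z. Z1 = {2, 5, 6, 8}; fixed.
Sat(A[crit U idle]) = {2, 5, 6, 8}
Sat(ack -> A[crit U idle]) = {0, 2, 4, 5, 6, 8}
AF (ack -> A[crit U idle]): least fixpoint, start Z0 = {0, 2, 4, 5, 6, 8}, add states with every successor in Z. Z1 = {0, 2, 3, 4, 5, 6, 7, 8}; fixed.
Sat(AF (ack -> A[crit U idle])) = {0, 2, 3, 4, 5, 6, 7, 8}
Sat(AX (AF (ack -> A[crit U idle]))) = {s : every successor in {0, 2, 3, 4, 5, 6, 7, 8}} = {0, 3, 4, 5, 6, 7, 8}
|Sat(AX (AF (ack -> A[crit U idle])))| = |{0, 3, 4, 5, 6, 7, 8}| = 7.

7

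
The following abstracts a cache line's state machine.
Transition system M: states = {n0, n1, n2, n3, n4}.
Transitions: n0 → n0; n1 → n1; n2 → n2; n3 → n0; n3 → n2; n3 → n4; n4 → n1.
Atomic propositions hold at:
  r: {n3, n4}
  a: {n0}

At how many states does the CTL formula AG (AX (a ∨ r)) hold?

Sat(a ∨ r) = {n0, n3, n4}
Sat(AX (a ∨ r)) = {s : every successor in {n0, n3, n4}} = {n0}
AG (AX (a ∨ r)): greatest fixpoint, start Z0 = {n0}, keep only states in Sat with every successor in Z. Already a fixed point.
Sat(AG (AX (a ∨ r))) = {n0}
|Sat(AG (AX (a ∨ r)))| = |{n0}| = 1.

1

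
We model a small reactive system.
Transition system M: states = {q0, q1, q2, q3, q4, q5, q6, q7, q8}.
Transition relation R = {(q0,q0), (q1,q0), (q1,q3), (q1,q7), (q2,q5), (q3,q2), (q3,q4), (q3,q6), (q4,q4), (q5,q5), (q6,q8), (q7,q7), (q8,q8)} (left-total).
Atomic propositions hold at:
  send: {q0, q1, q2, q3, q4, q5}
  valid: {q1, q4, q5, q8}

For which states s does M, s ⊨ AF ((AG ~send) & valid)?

Sat(~send) = {q6, q7, q8}
AG ~send: greatest fixpoint, start Z0 = {q6, q7, q8}, keep only states in Sat with every successor in Z. Already a fixed point.
Sat(AG ~send) = {q6, q7, q8}
Sat((AG ~send) & valid) = {q8}
AF ((AG ~send) & valid): least fixpoint, start Z0 = {q8}, add states with every successor in Z. Z1 = {q6, q8}; fixed.
Sat(AF ((AG ~send) & valid)) = {q6, q8}

{q6, q8}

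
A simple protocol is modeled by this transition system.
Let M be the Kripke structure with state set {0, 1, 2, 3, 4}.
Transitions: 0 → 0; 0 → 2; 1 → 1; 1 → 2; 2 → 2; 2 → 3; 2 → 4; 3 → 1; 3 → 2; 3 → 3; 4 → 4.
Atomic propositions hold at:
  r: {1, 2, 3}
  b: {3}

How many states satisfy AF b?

AF b: least fixpoint, start Z0 = {3}, add states with every successor in Z. Already a fixed point.
Sat(AF b) = {3}
|Sat(AF b)| = |{3}| = 1.

1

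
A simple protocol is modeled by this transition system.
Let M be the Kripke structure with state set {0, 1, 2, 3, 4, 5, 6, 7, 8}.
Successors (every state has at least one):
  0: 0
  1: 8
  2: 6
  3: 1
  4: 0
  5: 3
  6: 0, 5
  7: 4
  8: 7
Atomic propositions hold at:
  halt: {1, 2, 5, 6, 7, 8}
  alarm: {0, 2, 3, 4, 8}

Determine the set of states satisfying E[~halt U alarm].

{0, 2, 3, 4, 8}

Sat(~halt) = {0, 3, 4}
E[~halt U alarm]: least fixpoint, start Z0 = Sat(alarm) = {0, 2, 3, 4, 8}, add states in Sat(~halt) with some successor in Z. Already a fixed point.
Sat(E[~halt U alarm]) = {0, 2, 3, 4, 8}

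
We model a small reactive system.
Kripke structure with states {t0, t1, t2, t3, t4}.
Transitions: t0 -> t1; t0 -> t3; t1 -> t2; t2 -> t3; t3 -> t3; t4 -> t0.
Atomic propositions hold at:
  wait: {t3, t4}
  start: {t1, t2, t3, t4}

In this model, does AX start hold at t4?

Sat(AX start) = {s : every successor in {t1, t2, t3, t4}} = {t0, t1, t2, t3}
t4 ∉ Sat(AX start) = {t0, t1, t2, t3}, so the formula does not hold at t4.

No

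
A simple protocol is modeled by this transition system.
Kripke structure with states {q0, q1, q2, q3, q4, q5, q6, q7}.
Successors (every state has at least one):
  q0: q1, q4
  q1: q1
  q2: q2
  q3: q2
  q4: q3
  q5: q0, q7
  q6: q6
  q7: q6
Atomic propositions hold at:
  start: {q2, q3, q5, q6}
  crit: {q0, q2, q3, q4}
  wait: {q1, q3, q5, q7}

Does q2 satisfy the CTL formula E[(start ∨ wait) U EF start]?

Yes

Sat(start ∨ wait) = {q1, q2, q3, q5, q6, q7}
EF start: least fixpoint, start Z0 = {q2, q3, q5, q6}, add states with some successor in Z. Z1 = {q2, q3, q4, q5, q6, q7}; Z2 = {q0, q2, q3, q4, q5, q6, q7}; fixed.
Sat(EF start) = {q0, q2, q3, q4, q5, q6, q7}
E[(start ∨ wait) U EF start]: least fixpoint, start Z0 = Sat(EF start) = {q0, q2, q3, q4, q5, q6, q7}, add states in Sat(start ∨ wait) with some successor in Z. Already a fixed point.
Sat(E[(start ∨ wait) U EF start]) = {q0, q2, q3, q4, q5, q6, q7}
q2 ∈ Sat(E[(start ∨ wait) U EF start]) = {q0, q2, q3, q4, q5, q6, q7}, so the formula holds at q2.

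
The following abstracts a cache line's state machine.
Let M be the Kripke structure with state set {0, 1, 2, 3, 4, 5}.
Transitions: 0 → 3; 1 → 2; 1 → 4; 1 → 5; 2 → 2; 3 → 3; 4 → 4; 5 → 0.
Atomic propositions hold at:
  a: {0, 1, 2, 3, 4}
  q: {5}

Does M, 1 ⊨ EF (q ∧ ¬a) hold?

Sat(¬a) = {5}
Sat(q ∧ ¬a) = {5}
EF (q ∧ ¬a): least fixpoint, start Z0 = {5}, add states with some successor in Z. Z1 = {1, 5}; fixed.
Sat(EF (q ∧ ¬a)) = {1, 5}
1 ∈ Sat(EF (q ∧ ¬a)) = {1, 5}, so the formula holds at 1.

Yes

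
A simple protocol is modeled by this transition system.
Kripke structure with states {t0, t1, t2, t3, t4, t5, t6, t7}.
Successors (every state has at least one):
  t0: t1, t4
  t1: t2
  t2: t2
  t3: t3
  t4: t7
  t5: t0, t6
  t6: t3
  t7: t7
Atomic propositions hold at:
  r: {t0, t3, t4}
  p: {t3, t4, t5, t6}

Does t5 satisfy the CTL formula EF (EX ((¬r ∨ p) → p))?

Yes

Sat(¬r) = {t1, t2, t5, t6, t7}
Sat(¬r ∨ p) = {t1, t2, t3, t4, t5, t6, t7}
Sat((¬r ∨ p) → p) = {t0, t3, t4, t5, t6}
Sat(EX ((¬r ∨ p) → p)) = {s : some successor in {t0, t3, t4, t5, t6}} = {t0, t3, t5, t6}
EF (EX ((¬r ∨ p) → p)): least fixpoint, start Z0 = {t0, t3, t5, t6}, add states with some successor in Z. Already a fixed point.
Sat(EF (EX ((¬r ∨ p) → p))) = {t0, t3, t5, t6}
t5 ∈ Sat(EF (EX ((¬r ∨ p) → p))) = {t0, t3, t5, t6}, so the formula holds at t5.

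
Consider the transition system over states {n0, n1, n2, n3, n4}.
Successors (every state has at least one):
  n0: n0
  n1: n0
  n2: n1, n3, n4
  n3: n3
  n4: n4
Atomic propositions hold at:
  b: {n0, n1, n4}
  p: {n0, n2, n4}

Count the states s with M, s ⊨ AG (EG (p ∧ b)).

2

Sat(p ∧ b) = {n0, n4}
EG (p ∧ b): greatest fixpoint, start Z0 = {n0, n4}, keep only states in Sat with some successor in Z. Already a fixed point.
Sat(EG (p ∧ b)) = {n0, n4}
AG (EG (p ∧ b)): greatest fixpoint, start Z0 = {n0, n4}, keep only states in Sat with every successor in Z. Already a fixed point.
Sat(AG (EG (p ∧ b))) = {n0, n4}
|Sat(AG (EG (p ∧ b)))| = |{n0, n4}| = 2.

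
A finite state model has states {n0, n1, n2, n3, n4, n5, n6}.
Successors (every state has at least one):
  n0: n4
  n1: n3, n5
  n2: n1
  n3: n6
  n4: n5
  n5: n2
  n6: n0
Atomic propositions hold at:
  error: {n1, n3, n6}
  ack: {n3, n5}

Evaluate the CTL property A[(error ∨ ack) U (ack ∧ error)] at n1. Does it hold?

Sat(error ∨ ack) = {n1, n3, n5, n6}
Sat(ack ∧ error) = {n3}
A[(error ∨ ack) U (ack ∧ error)]: least fixpoint, start Z0 = Sat((ack ∧ error)) = {n3}, add states in Sat(error ∨ ack) with every successor in Z. Already a fixed point.
Sat(A[(error ∨ ack) U (ack ∧ error)]) = {n3}
n1 ∉ Sat(A[(error ∨ ack) U (ack ∧ error)]) = {n3}, so the formula does not hold at n1.

No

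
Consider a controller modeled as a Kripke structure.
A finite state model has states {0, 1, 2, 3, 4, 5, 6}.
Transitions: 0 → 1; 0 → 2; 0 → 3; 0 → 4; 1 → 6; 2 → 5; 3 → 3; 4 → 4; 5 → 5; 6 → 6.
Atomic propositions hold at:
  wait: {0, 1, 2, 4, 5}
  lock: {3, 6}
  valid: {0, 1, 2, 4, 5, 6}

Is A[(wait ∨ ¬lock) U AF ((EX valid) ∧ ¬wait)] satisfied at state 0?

No

Sat(¬lock) = {0, 1, 2, 4, 5}
Sat(wait ∨ ¬lock) = {0, 1, 2, 4, 5}
Sat(EX valid) = {s : some successor in {0, 1, 2, 4, 5, 6}} = {0, 1, 2, 4, 5, 6}
Sat(¬wait) = {3, 6}
Sat((EX valid) ∧ ¬wait) = {6}
AF ((EX valid) ∧ ¬wait): least fixpoint, start Z0 = {6}, add states with every successor in Z. Z1 = {1, 6}; fixed.
Sat(AF ((EX valid) ∧ ¬wait)) = {1, 6}
A[(wait ∨ ¬lock) U AF ((EX valid) ∧ ¬wait)]: least fixpoint, start Z0 = Sat(AF ((EX valid) ∧ ¬wait)) = {1, 6}, add states in Sat(wait ∨ ¬lock) with every successor in Z. Already a fixed point.
Sat(A[(wait ∨ ¬lock) U AF ((EX valid) ∧ ¬wait)]) = {1, 6}
0 ∉ Sat(A[(wait ∨ ¬lock) U AF ((EX valid) ∧ ¬wait)]) = {1, 6}, so the formula does not hold at 0.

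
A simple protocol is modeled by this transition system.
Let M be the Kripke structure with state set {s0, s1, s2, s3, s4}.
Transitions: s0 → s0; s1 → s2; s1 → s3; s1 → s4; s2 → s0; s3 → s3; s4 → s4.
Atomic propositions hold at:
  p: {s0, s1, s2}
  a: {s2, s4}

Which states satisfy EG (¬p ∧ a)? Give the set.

Sat(¬p) = {s3, s4}
Sat(¬p ∧ a) = {s4}
EG (¬p ∧ a): greatest fixpoint, start Z0 = {s4}, keep only states in Sat with some successor in Z. Already a fixed point.
Sat(EG (¬p ∧ a)) = {s4}

{s4}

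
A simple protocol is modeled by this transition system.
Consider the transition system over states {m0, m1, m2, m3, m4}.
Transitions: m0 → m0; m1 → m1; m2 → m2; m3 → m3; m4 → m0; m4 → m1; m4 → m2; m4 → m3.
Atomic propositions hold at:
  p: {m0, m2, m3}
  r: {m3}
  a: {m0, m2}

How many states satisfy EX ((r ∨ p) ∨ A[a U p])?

4

Sat(r ∨ p) = {m0, m2, m3}
A[a U p]: least fixpoint, start Z0 = Sat(p) = {m0, m2, m3}, add states in Sat(a) with every successor in Z. Already a fixed point.
Sat(A[a U p]) = {m0, m2, m3}
Sat((r ∨ p) ∨ A[a U p]) = {m0, m2, m3}
Sat(EX ((r ∨ p) ∨ A[a U p])) = {s : some successor in {m0, m2, m3}} = {m0, m2, m3, m4}
|Sat(EX ((r ∨ p) ∨ A[a U p]))| = |{m0, m2, m3, m4}| = 4.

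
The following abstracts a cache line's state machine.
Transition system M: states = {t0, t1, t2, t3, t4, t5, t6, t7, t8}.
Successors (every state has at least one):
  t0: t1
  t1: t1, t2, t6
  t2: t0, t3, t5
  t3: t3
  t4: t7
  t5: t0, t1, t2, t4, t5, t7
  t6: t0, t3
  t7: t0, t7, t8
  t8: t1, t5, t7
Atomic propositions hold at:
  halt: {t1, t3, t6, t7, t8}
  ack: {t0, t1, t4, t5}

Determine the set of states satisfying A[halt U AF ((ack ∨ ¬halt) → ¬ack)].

{t2, t3, t4, t6, t7, t8}

Sat(¬halt) = {t0, t2, t4, t5}
Sat(ack ∨ ¬halt) = {t0, t1, t2, t4, t5}
Sat(¬ack) = {t2, t3, t6, t7, t8}
Sat((ack ∨ ¬halt) → ¬ack) = {t2, t3, t6, t7, t8}
AF ((ack ∨ ¬halt) → ¬ack): least fixpoint, start Z0 = {t2, t3, t6, t7, t8}, add states with every successor in Z. Z1 = {t2, t3, t4, t6, t7, t8}; fixed.
Sat(AF ((ack ∨ ¬halt) → ¬ack)) = {t2, t3, t4, t6, t7, t8}
A[halt U AF ((ack ∨ ¬halt) → ¬ack)]: least fixpoint, start Z0 = Sat(AF ((ack ∨ ¬halt) → ¬ack)) = {t2, t3, t4, t6, t7, t8}, add states in Sat(halt) with every successor in Z. Already a fixed point.
Sat(A[halt U AF ((ack ∨ ¬halt) → ¬ack)]) = {t2, t3, t4, t6, t7, t8}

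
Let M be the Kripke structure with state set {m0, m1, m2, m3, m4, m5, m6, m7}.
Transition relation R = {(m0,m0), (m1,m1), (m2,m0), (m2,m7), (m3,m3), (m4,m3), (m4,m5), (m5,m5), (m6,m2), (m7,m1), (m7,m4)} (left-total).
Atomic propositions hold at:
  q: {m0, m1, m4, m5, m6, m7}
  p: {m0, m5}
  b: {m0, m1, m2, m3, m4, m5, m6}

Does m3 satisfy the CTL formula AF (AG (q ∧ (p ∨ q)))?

No

Sat(p ∨ q) = {m0, m1, m4, m5, m6, m7}
Sat(q ∧ (p ∨ q)) = {m0, m1, m4, m5, m6, m7}
AG (q ∧ (p ∨ q)): greatest fixpoint, start Z0 = {m0, m1, m4, m5, m6, m7}, keep only states in Sat with every successor in Z. Z1 = {m0, m1, m5, m7}; Z2 = {m0, m1, m5}; fixed.
Sat(AG (q ∧ (p ∨ q))) = {m0, m1, m5}
AF (AG (q ∧ (p ∨ q))): least fixpoint, start Z0 = {m0, m1, m5}, add states with every successor in Z. Already a fixed point.
Sat(AF (AG (q ∧ (p ∨ q)))) = {m0, m1, m5}
m3 ∉ Sat(AF (AG (q ∧ (p ∨ q)))) = {m0, m1, m5}, so the formula does not hold at m3.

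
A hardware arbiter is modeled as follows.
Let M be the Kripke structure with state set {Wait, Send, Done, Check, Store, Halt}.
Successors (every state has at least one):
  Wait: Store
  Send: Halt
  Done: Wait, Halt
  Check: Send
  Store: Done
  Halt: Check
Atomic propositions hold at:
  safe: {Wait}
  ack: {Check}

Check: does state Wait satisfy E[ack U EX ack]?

Sat(EX ack) = {s : some successor in {Check}} = {Halt}
E[ack U EX ack]: least fixpoint, start Z0 = Sat(EX ack) = {Halt}, add states in Sat(ack) with some successor in Z. Already a fixed point.
Sat(E[ack U EX ack]) = {Halt}
Wait ∉ Sat(E[ack U EX ack]) = {Halt}, so the formula does not hold at Wait.

No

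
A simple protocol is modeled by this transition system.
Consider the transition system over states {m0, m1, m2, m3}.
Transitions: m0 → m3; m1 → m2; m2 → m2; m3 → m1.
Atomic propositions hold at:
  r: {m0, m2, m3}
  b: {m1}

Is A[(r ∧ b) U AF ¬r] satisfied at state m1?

Sat(r ∧ b) = ∅
Sat(¬r) = {m1}
AF ¬r: least fixpoint, start Z0 = {m1}, add states with every successor in Z. Z1 = {m1, m3}; Z2 = {m0, m1, m3}; fixed.
Sat(AF ¬r) = {m0, m1, m3}
A[(r ∧ b) U AF ¬r]: least fixpoint, start Z0 = Sat(AF ¬r) = {m0, m1, m3}, add states in Sat(r ∧ b) with every successor in Z. Already a fixed point.
Sat(A[(r ∧ b) U AF ¬r]) = {m0, m1, m3}
m1 ∈ Sat(A[(r ∧ b) U AF ¬r]) = {m0, m1, m3}, so the formula holds at m1.

Yes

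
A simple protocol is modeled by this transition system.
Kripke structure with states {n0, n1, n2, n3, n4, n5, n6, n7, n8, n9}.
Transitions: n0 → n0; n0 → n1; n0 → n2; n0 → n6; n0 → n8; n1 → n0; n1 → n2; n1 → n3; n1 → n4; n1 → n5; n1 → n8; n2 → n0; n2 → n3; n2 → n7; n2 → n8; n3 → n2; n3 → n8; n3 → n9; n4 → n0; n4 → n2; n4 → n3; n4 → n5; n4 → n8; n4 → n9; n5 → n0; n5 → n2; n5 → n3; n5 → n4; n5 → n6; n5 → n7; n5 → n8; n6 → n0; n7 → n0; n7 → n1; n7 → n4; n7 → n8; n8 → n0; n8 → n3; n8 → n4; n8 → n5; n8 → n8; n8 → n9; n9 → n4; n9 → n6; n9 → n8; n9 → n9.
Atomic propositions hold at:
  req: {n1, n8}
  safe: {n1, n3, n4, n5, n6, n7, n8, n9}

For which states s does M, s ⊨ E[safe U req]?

E[safe U req]: least fixpoint, start Z0 = Sat(req) = {n1, n8}, add states in Sat(safe) with some successor in Z. Z1 = {n1, n3, n4, n5, n7, n8, n9}; fixed.
Sat(E[safe U req]) = {n1, n3, n4, n5, n7, n8, n9}

{n1, n3, n4, n5, n7, n8, n9}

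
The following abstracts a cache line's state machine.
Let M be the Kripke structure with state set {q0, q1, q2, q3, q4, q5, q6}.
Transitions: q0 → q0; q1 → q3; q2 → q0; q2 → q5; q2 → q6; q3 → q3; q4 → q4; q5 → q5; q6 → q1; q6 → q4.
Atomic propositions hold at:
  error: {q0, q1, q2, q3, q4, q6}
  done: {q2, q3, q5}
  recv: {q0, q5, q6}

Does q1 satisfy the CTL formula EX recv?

No

Sat(EX recv) = {s : some successor in {q0, q5, q6}} = {q0, q2, q5}
q1 ∉ Sat(EX recv) = {q0, q2, q5}, so the formula does not hold at q1.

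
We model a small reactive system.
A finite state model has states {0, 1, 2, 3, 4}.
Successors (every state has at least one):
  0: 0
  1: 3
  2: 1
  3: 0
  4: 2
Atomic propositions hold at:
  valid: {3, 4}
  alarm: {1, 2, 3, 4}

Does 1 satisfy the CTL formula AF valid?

Yes

AF valid: least fixpoint, start Z0 = {3, 4}, add states with every successor in Z. Z1 = {1, 3, 4}; Z2 = {1, 2, 3, 4}; fixed.
Sat(AF valid) = {1, 2, 3, 4}
1 ∈ Sat(AF valid) = {1, 2, 3, 4}, so the formula holds at 1.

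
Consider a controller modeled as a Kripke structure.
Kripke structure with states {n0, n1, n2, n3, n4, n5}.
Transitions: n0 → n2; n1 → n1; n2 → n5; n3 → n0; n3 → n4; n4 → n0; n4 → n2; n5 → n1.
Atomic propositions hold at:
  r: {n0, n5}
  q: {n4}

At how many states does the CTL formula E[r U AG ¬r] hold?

2

Sat(¬r) = {n1, n2, n3, n4}
AG ¬r: greatest fixpoint, start Z0 = {n1, n2, n3, n4}, keep only states in Sat with every successor in Z. Z1 = {n1}; fixed.
Sat(AG ¬r) = {n1}
E[r U AG ¬r]: least fixpoint, start Z0 = Sat(AG ¬r) = {n1}, add states in Sat(r) with some successor in Z. Z1 = {n1, n5}; fixed.
Sat(E[r U AG ¬r]) = {n1, n5}
|Sat(E[r U AG ¬r])| = |{n1, n5}| = 2.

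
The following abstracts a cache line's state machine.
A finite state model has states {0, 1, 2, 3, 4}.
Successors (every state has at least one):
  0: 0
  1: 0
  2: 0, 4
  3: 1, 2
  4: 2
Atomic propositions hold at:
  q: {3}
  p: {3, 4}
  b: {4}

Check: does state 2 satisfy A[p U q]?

No

A[p U q]: least fixpoint, start Z0 = Sat(q) = {3}, add states in Sat(p) with every successor in Z. Already a fixed point.
Sat(A[p U q]) = {3}
2 ∉ Sat(A[p U q]) = {3}, so the formula does not hold at 2.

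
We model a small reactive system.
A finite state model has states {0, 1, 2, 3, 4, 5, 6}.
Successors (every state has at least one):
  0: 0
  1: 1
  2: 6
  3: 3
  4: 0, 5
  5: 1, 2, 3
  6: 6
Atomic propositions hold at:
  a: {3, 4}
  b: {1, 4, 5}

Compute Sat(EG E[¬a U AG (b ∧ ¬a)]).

{1, 5}

Sat(¬a) = {0, 1, 2, 5, 6}
Sat(b ∧ ¬a) = {1, 5}
AG (b ∧ ¬a): greatest fixpoint, start Z0 = {1, 5}, keep only states in Sat with every successor in Z. Z1 = {1}; fixed.
Sat(AG (b ∧ ¬a)) = {1}
E[¬a U AG (b ∧ ¬a)]: least fixpoint, start Z0 = Sat(AG (b ∧ ¬a)) = {1}, add states in Sat(¬a) with some successor in Z. Z1 = {1, 5}; fixed.
Sat(E[¬a U AG (b ∧ ¬a)]) = {1, 5}
EG E[¬a U AG (b ∧ ¬a)]: greatest fixpoint, start Z0 = {1, 5}, keep only states in Sat with some successor in Z. Already a fixed point.
Sat(EG E[¬a U AG (b ∧ ¬a)]) = {1, 5}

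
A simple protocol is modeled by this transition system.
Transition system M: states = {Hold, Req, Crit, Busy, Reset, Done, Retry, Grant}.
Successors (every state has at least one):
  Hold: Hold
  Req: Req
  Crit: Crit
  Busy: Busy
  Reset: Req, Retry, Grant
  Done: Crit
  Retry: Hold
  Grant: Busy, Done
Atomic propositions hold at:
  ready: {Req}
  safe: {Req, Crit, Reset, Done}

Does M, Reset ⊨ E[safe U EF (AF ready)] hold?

Yes

AF ready: least fixpoint, start Z0 = {Req}, add states with every successor in Z. Already a fixed point.
Sat(AF ready) = {Req}
EF (AF ready): least fixpoint, start Z0 = {Req}, add states with some successor in Z. Z1 = {Req, Reset}; fixed.
Sat(EF (AF ready)) = {Req, Reset}
E[safe U EF (AF ready)]: least fixpoint, start Z0 = Sat(EF (AF ready)) = {Req, Reset}, add states in Sat(safe) with some successor in Z. Already a fixed point.
Sat(E[safe U EF (AF ready)]) = {Req, Reset}
Reset ∈ Sat(E[safe U EF (AF ready)]) = {Req, Reset}, so the formula holds at Reset.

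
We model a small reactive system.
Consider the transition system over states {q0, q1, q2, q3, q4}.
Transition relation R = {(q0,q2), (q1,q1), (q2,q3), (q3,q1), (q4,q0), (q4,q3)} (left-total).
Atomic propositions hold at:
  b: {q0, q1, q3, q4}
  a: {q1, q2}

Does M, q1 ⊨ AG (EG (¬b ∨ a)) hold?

Sat(¬b) = {q2}
Sat(¬b ∨ a) = {q1, q2}
EG (¬b ∨ a): greatest fixpoint, start Z0 = {q1, q2}, keep only states in Sat with some successor in Z. Z1 = {q1}; fixed.
Sat(EG (¬b ∨ a)) = {q1}
AG (EG (¬b ∨ a)): greatest fixpoint, start Z0 = {q1}, keep only states in Sat with every successor in Z. Already a fixed point.
Sat(AG (EG (¬b ∨ a))) = {q1}
q1 ∈ Sat(AG (EG (¬b ∨ a))) = {q1}, so the formula holds at q1.

Yes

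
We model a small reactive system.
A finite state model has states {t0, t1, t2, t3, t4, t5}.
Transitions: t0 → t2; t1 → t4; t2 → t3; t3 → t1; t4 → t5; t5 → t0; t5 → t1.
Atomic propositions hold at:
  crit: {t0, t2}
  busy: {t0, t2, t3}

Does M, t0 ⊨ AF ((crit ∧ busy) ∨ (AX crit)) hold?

Yes

Sat(crit ∧ busy) = {t0, t2}
Sat(AX crit) = {s : every successor in {t0, t2}} = {t0}
Sat((crit ∧ busy) ∨ (AX crit)) = {t0, t2}
AF ((crit ∧ busy) ∨ (AX crit)): least fixpoint, start Z0 = {t0, t2}, add states with every successor in Z. Already a fixed point.
Sat(AF ((crit ∧ busy) ∨ (AX crit))) = {t0, t2}
t0 ∈ Sat(AF ((crit ∧ busy) ∨ (AX crit))) = {t0, t2}, so the formula holds at t0.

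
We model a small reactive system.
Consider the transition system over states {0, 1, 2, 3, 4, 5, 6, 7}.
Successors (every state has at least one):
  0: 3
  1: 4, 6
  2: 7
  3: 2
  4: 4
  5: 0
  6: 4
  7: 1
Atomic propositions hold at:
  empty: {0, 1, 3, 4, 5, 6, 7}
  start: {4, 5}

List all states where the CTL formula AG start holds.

{4}

AG start: greatest fixpoint, start Z0 = {4, 5}, keep only states in Sat with every successor in Z. Z1 = {4}; fixed.
Sat(AG start) = {4}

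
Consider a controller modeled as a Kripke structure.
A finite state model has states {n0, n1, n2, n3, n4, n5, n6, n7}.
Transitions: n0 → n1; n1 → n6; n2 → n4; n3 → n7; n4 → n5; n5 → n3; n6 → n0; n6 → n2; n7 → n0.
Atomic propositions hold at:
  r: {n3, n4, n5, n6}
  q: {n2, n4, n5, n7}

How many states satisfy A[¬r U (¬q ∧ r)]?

5

Sat(¬r) = {n0, n1, n2, n7}
Sat(¬q) = {n0, n1, n3, n6}
Sat(¬q ∧ r) = {n3, n6}
A[¬r U (¬q ∧ r)]: least fixpoint, start Z0 = Sat((¬q ∧ r)) = {n3, n6}, add states in Sat(¬r) with every successor in Z. Z1 = {n1, n3, n6}; Z2 = {n0, n1, n3, n6}; Z3 = {n0, n1, n3, n6, n7}; fixed.
Sat(A[¬r U (¬q ∧ r)]) = {n0, n1, n3, n6, n7}
|Sat(A[¬r U (¬q ∧ r)])| = |{n0, n1, n3, n6, n7}| = 5.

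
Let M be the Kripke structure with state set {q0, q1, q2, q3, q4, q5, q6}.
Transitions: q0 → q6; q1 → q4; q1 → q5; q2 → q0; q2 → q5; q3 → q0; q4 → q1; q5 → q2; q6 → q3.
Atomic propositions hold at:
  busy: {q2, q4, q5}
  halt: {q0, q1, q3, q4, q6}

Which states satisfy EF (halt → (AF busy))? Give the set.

AF busy: least fixpoint, start Z0 = {q2, q4, q5}, add states with every successor in Z. Z1 = {q1, q2, q4, q5}; fixed.
Sat(AF busy) = {q1, q2, q4, q5}
Sat(halt → (AF busy)) = {q1, q2, q4, q5}
EF (halt → (AF busy)): least fixpoint, start Z0 = {q1, q2, q4, q5}, add states with some successor in Z. Already a fixed point.
Sat(EF (halt → (AF busy))) = {q1, q2, q4, q5}

{q1, q2, q4, q5}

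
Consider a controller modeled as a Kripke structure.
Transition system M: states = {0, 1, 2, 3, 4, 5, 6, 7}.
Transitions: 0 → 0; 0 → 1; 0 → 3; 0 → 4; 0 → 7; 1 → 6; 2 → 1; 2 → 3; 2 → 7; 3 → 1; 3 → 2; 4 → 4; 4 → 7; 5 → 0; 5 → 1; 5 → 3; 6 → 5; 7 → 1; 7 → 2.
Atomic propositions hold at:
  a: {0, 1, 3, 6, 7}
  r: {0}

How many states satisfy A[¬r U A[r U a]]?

Sat(¬r) = {1, 2, 3, 4, 5, 6, 7}
A[r U a]: least fixpoint, start Z0 = Sat(a) = {0, 1, 3, 6, 7}, add states in Sat(r) with every successor in Z. Already a fixed point.
Sat(A[r U a]) = {0, 1, 3, 6, 7}
A[¬r U A[r U a]]: least fixpoint, start Z0 = Sat(A[r U a]) = {0, 1, 3, 6, 7}, add states in Sat(¬r) with every successor in Z. Z1 = {0, 1, 2, 3, 5, 6, 7}; fixed.
Sat(A[¬r U A[r U a]]) = {0, 1, 2, 3, 5, 6, 7}
|Sat(A[¬r U A[r U a]])| = |{0, 1, 2, 3, 5, 6, 7}| = 7.

7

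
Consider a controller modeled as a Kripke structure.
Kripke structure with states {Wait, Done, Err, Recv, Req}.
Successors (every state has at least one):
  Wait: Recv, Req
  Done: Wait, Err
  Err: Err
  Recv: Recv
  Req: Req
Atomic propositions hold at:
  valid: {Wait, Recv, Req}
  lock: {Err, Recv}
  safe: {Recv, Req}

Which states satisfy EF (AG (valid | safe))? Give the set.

{Wait, Done, Recv, Req}

Sat(valid | safe) = {Wait, Recv, Req}
AG (valid | safe): greatest fixpoint, start Z0 = {Wait, Recv, Req}, keep only states in Sat with every successor in Z. Already a fixed point.
Sat(AG (valid | safe)) = {Wait, Recv, Req}
EF (AG (valid | safe)): least fixpoint, start Z0 = {Wait, Recv, Req}, add states with some successor in Z. Z1 = {Wait, Done, Recv, Req}; fixed.
Sat(EF (AG (valid | safe))) = {Wait, Done, Recv, Req}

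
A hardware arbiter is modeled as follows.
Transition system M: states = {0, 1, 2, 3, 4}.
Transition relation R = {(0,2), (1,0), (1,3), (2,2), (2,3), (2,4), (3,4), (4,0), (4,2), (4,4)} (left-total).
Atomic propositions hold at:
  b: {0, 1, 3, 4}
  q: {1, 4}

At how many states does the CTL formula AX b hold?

2

Sat(AX b) = {s : every successor in {0, 1, 3, 4}} = {1, 3}
|Sat(AX b)| = |{1, 3}| = 2.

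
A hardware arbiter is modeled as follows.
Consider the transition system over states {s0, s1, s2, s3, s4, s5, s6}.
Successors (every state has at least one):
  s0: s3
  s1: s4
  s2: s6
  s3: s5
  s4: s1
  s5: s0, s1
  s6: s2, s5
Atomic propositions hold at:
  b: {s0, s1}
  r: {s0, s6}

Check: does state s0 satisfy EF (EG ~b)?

No

Sat(~b) = {s2, s3, s4, s5, s6}
EG ~b: greatest fixpoint, start Z0 = {s2, s3, s4, s5, s6}, keep only states in Sat with some successor in Z. Z1 = {s2, s3, s6}; Z2 = {s2, s6}; fixed.
Sat(EG ~b) = {s2, s6}
EF (EG ~b): least fixpoint, start Z0 = {s2, s6}, add states with some successor in Z. Already a fixed point.
Sat(EF (EG ~b)) = {s2, s6}
s0 ∉ Sat(EF (EG ~b)) = {s2, s6}, so the formula does not hold at s0.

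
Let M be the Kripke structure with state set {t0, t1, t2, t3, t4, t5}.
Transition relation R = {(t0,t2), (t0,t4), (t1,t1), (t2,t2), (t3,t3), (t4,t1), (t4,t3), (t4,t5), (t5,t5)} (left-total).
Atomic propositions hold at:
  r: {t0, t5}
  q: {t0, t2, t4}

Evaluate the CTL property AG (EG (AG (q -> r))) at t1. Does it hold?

Sat(q -> r) = {t0, t1, t3, t5}
AG (q -> r): greatest fixpoint, start Z0 = {t0, t1, t3, t5}, keep only states in Sat with every successor in Z. Z1 = {t1, t3, t5}; fixed.
Sat(AG (q -> r)) = {t1, t3, t5}
EG (AG (q -> r)): greatest fixpoint, start Z0 = {t1, t3, t5}, keep only states in Sat with some successor in Z. Already a fixed point.
Sat(EG (AG (q -> r))) = {t1, t3, t5}
AG (EG (AG (q -> r))): greatest fixpoint, start Z0 = {t1, t3, t5}, keep only states in Sat with every successor in Z. Already a fixed point.
Sat(AG (EG (AG (q -> r)))) = {t1, t3, t5}
t1 ∈ Sat(AG (EG (AG (q -> r)))) = {t1, t3, t5}, so the formula holds at t1.

Yes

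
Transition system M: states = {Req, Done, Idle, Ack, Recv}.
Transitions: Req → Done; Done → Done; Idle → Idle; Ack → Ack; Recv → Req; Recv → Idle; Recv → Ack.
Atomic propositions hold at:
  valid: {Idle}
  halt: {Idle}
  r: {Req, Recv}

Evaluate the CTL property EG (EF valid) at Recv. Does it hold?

Yes

EF valid: least fixpoint, start Z0 = {Idle}, add states with some successor in Z. Z1 = {Idle, Recv}; fixed.
Sat(EF valid) = {Idle, Recv}
EG (EF valid): greatest fixpoint, start Z0 = {Idle, Recv}, keep only states in Sat with some successor in Z. Already a fixed point.
Sat(EG (EF valid)) = {Idle, Recv}
Recv ∈ Sat(EG (EF valid)) = {Idle, Recv}, so the formula holds at Recv.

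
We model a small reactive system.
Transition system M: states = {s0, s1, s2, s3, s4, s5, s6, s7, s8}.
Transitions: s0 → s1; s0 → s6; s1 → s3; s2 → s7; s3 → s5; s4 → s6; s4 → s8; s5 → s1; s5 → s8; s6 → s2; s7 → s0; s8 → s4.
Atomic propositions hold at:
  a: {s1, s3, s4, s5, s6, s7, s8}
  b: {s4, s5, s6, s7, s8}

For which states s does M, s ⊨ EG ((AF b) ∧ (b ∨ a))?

{s1, s3, s4, s5, s8}

AF b: least fixpoint, start Z0 = {s4, s5, s6, s7, s8}, add states with every successor in Z. Z1 = {s2, s3, s4, s5, s6, s7, s8}; Z2 = {s1, s2, s3, s4, s5, s6, s7, s8}; Z3 = {s0, s1, s2, s3, s4, s5, s6, s7, s8}; fixed.
Sat(AF b) = {s0, s1, s2, s3, s4, s5, s6, s7, s8}
Sat(b ∨ a) = {s1, s3, s4, s5, s6, s7, s8}
Sat((AF b) ∧ (b ∨ a)) = {s1, s3, s4, s5, s6, s7, s8}
EG ((AF b) ∧ (b ∨ a)): greatest fixpoint, start Z0 = {s1, s3, s4, s5, s6, s7, s8}, keep only states in Sat with some successor in Z. Z1 = {s1, s3, s4, s5, s8}; fixed.
Sat(EG ((AF b) ∧ (b ∨ a))) = {s1, s3, s4, s5, s8}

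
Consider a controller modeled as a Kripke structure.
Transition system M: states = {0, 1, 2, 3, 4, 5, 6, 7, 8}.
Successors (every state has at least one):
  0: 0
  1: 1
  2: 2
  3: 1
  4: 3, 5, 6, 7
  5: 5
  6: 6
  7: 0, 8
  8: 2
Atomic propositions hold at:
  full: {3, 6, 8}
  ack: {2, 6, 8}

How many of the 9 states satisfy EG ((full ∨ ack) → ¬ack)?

Sat(full ∨ ack) = {2, 3, 6, 8}
Sat(¬ack) = {0, 1, 3, 4, 5, 7}
Sat((full ∨ ack) → ¬ack) = {0, 1, 3, 4, 5, 7}
EG ((full ∨ ack) → ¬ack): greatest fixpoint, start Z0 = {0, 1, 3, 4, 5, 7}, keep only states in Sat with some successor in Z. Already a fixed point.
Sat(EG ((full ∨ ack) → ¬ack)) = {0, 1, 3, 4, 5, 7}
|Sat(EG ((full ∨ ack) → ¬ack))| = |{0, 1, 3, 4, 5, 7}| = 6.

6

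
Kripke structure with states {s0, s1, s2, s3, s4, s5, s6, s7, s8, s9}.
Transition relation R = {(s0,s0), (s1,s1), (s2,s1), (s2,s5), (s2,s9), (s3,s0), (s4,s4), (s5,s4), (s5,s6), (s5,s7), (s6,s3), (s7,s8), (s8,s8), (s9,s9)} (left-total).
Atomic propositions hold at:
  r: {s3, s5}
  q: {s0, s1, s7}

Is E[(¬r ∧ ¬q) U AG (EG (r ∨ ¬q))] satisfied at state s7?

No

Sat(¬r) = {s0, s1, s2, s4, s6, s7, s8, s9}
Sat(¬q) = {s2, s3, s4, s5, s6, s8, s9}
Sat(¬r ∧ ¬q) = {s2, s4, s6, s8, s9}
Sat(r ∨ ¬q) = {s2, s3, s4, s5, s6, s8, s9}
EG (r ∨ ¬q): greatest fixpoint, start Z0 = {s2, s3, s4, s5, s6, s8, s9}, keep only states in Sat with some successor in Z. Z1 = {s2, s4, s5, s6, s8, s9}; Z2 = {s2, s4, s5, s8, s9}; fixed.
Sat(EG (r ∨ ¬q)) = {s2, s4, s5, s8, s9}
AG (EG (r ∨ ¬q)): greatest fixpoint, start Z0 = {s2, s4, s5, s8, s9}, keep only states in Sat with every successor in Z. Z1 = {s4, s8, s9}; fixed.
Sat(AG (EG (r ∨ ¬q))) = {s4, s8, s9}
E[(¬r ∧ ¬q) U AG (EG (r ∨ ¬q))]: least fixpoint, start Z0 = Sat(AG (EG (r ∨ ¬q))) = {s4, s8, s9}, add states in Sat(¬r ∧ ¬q) with some successor in Z. Z1 = {s2, s4, s8, s9}; fixed.
Sat(E[(¬r ∧ ¬q) U AG (EG (r ∨ ¬q))]) = {s2, s4, s8, s9}
s7 ∉ Sat(E[(¬r ∧ ¬q) U AG (EG (r ∨ ¬q))]) = {s2, s4, s8, s9}, so the formula does not hold at s7.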